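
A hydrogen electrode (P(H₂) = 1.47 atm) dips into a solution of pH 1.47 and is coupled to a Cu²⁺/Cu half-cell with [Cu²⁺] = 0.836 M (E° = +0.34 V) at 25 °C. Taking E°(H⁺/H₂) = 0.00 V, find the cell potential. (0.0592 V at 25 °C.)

The Cu²⁺/Cu couple is the cathode, so E°_cell = 0.34 V; n = 2.
[H⁺] = 10^(−1.47) = 0.034 M, and Q = [H⁺]^2 / ([Cu²⁺]·P(H₂)) = 9.34 × 10^-4.
E = E° − (0.0592/2) log Q = 0.34 − (0.0592/2)(-3.030) = 0.430 V.

0.43 V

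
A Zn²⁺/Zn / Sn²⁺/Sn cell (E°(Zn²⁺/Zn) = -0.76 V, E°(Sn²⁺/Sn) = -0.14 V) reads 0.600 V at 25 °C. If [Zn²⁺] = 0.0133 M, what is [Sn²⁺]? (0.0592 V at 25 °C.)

0.0028 M

From the Nernst equation, log Q = n(E° − E)/0.0592 = 2(0.62 − 0.600)/0.0592 = 0.676, so Q = 4.74.
With Q = [Zn²⁺]/[Sn²⁺] and the known concentrations, [Sn²⁺] in the denominator gives [Sn²⁺] = 0.0028 M.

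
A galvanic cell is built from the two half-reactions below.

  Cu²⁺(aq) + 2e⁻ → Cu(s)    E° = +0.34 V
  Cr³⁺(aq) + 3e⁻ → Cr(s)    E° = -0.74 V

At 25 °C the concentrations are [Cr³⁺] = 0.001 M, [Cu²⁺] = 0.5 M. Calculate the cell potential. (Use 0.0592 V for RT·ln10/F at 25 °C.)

The Cu²⁺/Cu couple has the higher reduction potential and acts as the cathode, so E°_cell = +0.34 − (-0.74) = 1.08 V.
Balancing electrons gives n = 6; the reaction quotient is Q = [Cr³⁺]^2/[Cu²⁺]^3 = 8 × 10^-6.
At 25 °C, E = E° − (0.0592/n) log Q = 1.08 − (0.0592/6)(-5.097) = 1.080 + 0.050 = 1.130 V.

1.13 V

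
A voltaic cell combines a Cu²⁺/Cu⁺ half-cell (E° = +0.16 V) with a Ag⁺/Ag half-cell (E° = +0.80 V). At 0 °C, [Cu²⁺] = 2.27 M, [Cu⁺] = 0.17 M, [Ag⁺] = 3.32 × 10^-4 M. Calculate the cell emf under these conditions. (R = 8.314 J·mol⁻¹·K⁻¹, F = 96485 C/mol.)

0.391 V

The Ag⁺/Ag couple has the higher reduction potential and acts as the cathode, so E°_cell = +0.80 − (+0.16) = 0.64 V.
Balancing electrons gives n = 1; the reaction quotient is Q = [Cu²⁺]/([Cu⁺]·[Ag⁺]) = 4.02 × 10^4.
E = E° − (RT/nF) ln Q = 0.64 − (8.314×273)/(1×96485) × (10.602) = 0.640 − 0.249 = 0.391 V.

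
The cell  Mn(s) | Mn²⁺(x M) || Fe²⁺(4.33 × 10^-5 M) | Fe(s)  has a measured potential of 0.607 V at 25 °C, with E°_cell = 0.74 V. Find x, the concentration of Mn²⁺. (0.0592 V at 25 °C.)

From the Nernst equation, log Q = n(E° − E)/0.0592 = 2(0.74 − 0.607)/0.0592 = 4.493, so Q = 3.11 × 10^4.
With Q = [Mn²⁺]/[Fe²⁺] and the known concentrations, [Mn²⁺] in the numerator gives [Mn²⁺] = 1.3 M.

1.3 M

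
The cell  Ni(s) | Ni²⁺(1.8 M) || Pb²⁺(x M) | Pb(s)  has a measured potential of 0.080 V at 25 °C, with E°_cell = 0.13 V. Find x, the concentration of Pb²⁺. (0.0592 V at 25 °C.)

From the Nernst equation, log Q = n(E° − E)/0.0592 = 2(0.13 − 0.080)/0.0592 = 1.689, so Q = 48.9.
With Q = [Ni²⁺]/[Pb²⁺] and the known concentrations, [Pb²⁺] in the denominator gives [Pb²⁺] = 0.037 M.

0.037 M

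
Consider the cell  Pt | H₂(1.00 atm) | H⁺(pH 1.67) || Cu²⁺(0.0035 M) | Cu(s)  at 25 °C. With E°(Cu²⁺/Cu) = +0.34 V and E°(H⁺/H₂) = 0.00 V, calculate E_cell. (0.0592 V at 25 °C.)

0.37 V

The Cu²⁺/Cu couple is the cathode, so E°_cell = 0.34 V; n = 2.
[H⁺] = 10^(−1.67) = 0.021 M, and Q = [H⁺]^2 / ([Cu²⁺]·P(H₂)) = 0.131.
E = E° − (0.0592/2) log Q = 0.34 − (0.0592/2)(-0.884) = 0.366 V.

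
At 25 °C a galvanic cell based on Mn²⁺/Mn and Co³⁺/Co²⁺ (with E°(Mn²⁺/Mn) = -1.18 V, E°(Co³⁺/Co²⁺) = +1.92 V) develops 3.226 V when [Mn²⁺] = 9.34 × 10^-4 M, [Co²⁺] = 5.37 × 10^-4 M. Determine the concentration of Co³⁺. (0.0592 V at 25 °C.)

From the Nernst equation, log Q = n(E° − E)/0.0592 = 2(3.10 − 3.226)/0.0592 = -4.257, so Q = 5.54 × 10^-5.
With Q = [Mn²⁺]·[Co²⁺]^2/[Co³⁺]^2 and the known concentrations, [Co³⁺]^2 in the denominator gives [Co³⁺] = 0.0022 M.

0.0022 M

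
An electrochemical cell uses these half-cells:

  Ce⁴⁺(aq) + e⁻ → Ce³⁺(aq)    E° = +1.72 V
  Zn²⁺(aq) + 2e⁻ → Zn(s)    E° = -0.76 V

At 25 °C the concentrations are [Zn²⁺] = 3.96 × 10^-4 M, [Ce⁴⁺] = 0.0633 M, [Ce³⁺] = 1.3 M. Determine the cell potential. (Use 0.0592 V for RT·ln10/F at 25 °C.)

The Ce⁴⁺/Ce³⁺ couple has the higher reduction potential and acts as the cathode, so E°_cell = +1.72 − (-0.76) = 2.48 V.
Balancing electrons gives n = 2; the reaction quotient is Q = [Zn²⁺]·[Ce³⁺]^2/[Ce⁴⁺]^2 = 0.167.
At 25 °C, E = E° − (0.0592/n) log Q = 2.48 − (0.0592/2)(-0.777) = 2.480 + 0.023 = 2.503 V.

2.50 V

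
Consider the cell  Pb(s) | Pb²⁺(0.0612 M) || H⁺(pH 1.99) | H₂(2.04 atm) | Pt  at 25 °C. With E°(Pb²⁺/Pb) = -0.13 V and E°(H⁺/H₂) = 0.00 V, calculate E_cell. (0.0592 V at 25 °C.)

The hydrogen couple is the cathode, so E°_cell = 0.13 V; n = 2.
[H⁺] = 10^(−1.99) = 0.010 M, and Q = [Pb²⁺]·P(H₂) / [H⁺]^2 = 1190.
E = E° − (0.0592/2) log Q = 0.13 − (0.0592/2)(3.076) = 0.039 V.

0.039 V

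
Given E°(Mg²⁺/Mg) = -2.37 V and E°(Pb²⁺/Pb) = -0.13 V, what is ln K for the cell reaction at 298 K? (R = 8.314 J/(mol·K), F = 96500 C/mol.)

ln K = 174.5

E°_cell = -0.13 − (-2.37) = 2.24 V, with n = 2 electrons transferred.
At equilibrium E = 0, so the Nernst equation gives ln K = nFE°/RT = (2)(96500)(2.24)/((8.314)(298)) = 174.49.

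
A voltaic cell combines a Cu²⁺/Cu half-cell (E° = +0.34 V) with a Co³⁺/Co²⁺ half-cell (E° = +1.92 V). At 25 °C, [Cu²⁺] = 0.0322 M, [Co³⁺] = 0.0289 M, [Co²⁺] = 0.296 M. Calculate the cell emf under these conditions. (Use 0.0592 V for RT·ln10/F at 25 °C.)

1.56 V

The Co³⁺/Co²⁺ couple has the higher reduction potential and acts as the cathode, so E°_cell = +1.92 − (+0.34) = 1.58 V.
Balancing electrons gives n = 2; the reaction quotient is Q = [Cu²⁺]·[Co²⁺]^2/[Co³⁺]^2 = 3.38.
At 25 °C, E = E° − (0.0592/n) log Q = 1.58 − (0.0592/2)(0.529) = 1.580 − 0.016 = 1.564 V.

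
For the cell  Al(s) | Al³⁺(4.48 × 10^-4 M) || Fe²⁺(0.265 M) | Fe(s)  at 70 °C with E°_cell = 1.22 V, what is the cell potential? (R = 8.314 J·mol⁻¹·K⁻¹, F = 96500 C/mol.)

Balancing electrons gives n = 6; the reaction quotient is Q = [Al³⁺]^2/[Fe²⁺]^3 = 1.08 × 10^-5.
E = E° − (RT/nF) ln Q = 1.22 − (8.314×343)/(6×96500) × (-11.437) = 1.220 + 0.056 = 1.276 V.

1.28 V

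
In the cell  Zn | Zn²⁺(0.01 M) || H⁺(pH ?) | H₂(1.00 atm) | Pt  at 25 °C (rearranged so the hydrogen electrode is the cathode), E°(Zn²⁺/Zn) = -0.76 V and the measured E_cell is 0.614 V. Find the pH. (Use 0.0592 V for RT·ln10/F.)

pH = 3.47

E°_cell = 0.76 V and n = 2.
log Q = n(E° − E)/0.0592 = 2×(0.76 − 0.614)/0.0592 = 4.932.
With Q = [Zn²⁺]·P(H₂) / [H⁺]^2, solving for [H⁺] gives log[H⁺] = -3.466, so pH = 3.47.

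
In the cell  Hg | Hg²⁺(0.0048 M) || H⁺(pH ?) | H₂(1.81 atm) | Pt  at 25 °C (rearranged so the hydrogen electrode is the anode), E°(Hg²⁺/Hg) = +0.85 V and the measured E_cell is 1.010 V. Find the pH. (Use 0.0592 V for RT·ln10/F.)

pH = 3.73

E°_cell = 0.85 V and n = 2.
log Q = n(E° − E)/0.0592 = 2×(0.85 − 1.010)/0.0592 = -5.405.
With Q = [H⁺]^2 / ([Hg²⁺]·P(H₂)), solving for [H⁺] gives log[H⁺] = -3.733, so pH = 3.73.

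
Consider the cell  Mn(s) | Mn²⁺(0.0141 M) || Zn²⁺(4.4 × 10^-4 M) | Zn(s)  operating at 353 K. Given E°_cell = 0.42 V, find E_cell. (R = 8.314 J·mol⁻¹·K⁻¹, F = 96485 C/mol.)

0.367 V

Balancing electrons gives n = 2; the reaction quotient is Q = [Mn²⁺]/[Zn²⁺] = 32.0.
E = E° − (RT/nF) ln Q = 0.42 − (8.314×353)/(2×96485) × (3.467) = 0.420 − 0.053 = 0.367 V.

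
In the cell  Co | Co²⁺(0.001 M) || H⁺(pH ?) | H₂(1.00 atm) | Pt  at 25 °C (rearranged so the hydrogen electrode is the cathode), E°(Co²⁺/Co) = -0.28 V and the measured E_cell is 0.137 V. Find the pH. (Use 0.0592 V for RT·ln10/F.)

E°_cell = 0.28 V and n = 2.
log Q = n(E° − E)/0.0592 = 2×(0.28 − 0.137)/0.0592 = 4.831.
With Q = [Co²⁺]·P(H₂) / [H⁺]^2, solving for [H⁺] gives log[H⁺] = -3.916, so pH = 3.92.

pH = 3.92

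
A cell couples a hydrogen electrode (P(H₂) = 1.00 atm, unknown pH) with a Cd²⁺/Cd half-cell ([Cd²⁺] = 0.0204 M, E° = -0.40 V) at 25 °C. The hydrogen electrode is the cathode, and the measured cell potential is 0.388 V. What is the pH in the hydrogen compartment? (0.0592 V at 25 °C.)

E°_cell = 0.40 V and n = 2.
log Q = n(E° − E)/0.0592 = 2×(0.40 − 0.388)/0.0592 = 0.405.
With Q = [Cd²⁺]·P(H₂) / [H⁺]^2, solving for [H⁺] gives log[H⁺] = -1.048, so pH = 1.05.

pH = 1.05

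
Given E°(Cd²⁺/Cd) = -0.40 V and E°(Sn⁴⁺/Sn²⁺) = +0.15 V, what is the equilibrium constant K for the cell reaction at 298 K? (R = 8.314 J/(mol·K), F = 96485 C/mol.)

E°_cell = +0.15 − (-0.40) = 0.55 V, with n = 2 electrons transferred.
At equilibrium E = 0, so the Nernst equation gives ln K = nFE°/RT = (2)(96485)(0.55)/((8.314)(298)) = 42.84.
K = e^42.84 = 4 × 10^18.

4 × 10^18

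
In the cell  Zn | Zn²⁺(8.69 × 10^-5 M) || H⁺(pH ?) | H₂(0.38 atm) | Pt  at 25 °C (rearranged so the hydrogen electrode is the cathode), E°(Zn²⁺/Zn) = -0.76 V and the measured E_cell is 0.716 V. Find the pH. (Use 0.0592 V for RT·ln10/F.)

E°_cell = 0.76 V and n = 2.
log Q = n(E° − E)/0.0592 = 2×(0.76 − 0.716)/0.0592 = 1.486.
With Q = [Zn²⁺]·P(H₂) / [H⁺]^2, solving for [H⁺] gives log[H⁺] = -2.984, so pH = 2.98.

pH = 2.98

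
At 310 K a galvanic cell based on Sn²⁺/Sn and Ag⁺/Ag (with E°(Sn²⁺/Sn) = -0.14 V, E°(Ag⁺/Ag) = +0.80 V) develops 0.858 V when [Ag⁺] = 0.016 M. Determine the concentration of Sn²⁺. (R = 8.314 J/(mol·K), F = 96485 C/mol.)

From the Nernst equation, ln Q = nF(E° − E)/RT = 2×96485×(0.94 − 0.858)/(8.314×310) = 6.139, so Q = 464.
With Q = [Sn²⁺]/[Ag⁺]^2 and the known concentrations, [Sn²⁺] in the numerator gives [Sn²⁺] = 0.12 M.

0.12 M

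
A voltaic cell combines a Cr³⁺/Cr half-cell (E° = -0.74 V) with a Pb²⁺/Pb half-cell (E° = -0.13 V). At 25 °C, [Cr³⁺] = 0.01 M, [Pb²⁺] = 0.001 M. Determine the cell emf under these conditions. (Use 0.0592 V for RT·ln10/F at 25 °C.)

0.561 V

The Pb²⁺/Pb couple has the higher reduction potential and acts as the cathode, so E°_cell = -0.13 − (-0.74) = 0.61 V.
Balancing electrons gives n = 6; the reaction quotient is Q = [Cr³⁺]^2/[Pb²⁺]^3 = 1 × 10^5.
At 25 °C, E = E° − (0.0592/n) log Q = 0.61 − (0.0592/6)(5.000) = 0.610 − 0.049 = 0.561 V.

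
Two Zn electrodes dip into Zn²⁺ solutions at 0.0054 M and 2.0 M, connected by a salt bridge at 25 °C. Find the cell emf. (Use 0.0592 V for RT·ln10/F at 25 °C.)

0.076 V

Both half-cells are Zn²⁺/Zn, so E°_cell = 0. The concentrated side is the cathode; the cell reaction moves Zn²⁺ from high to low concentration with n = 2.
Q = [Zn²⁺]_dilute/[Zn²⁺]_conc = 0.0054/2.0 = 0.00270.
E = 0 − (0.0592/2) log Q = −(0.0592/2)(-2.569) = 0.0760 V.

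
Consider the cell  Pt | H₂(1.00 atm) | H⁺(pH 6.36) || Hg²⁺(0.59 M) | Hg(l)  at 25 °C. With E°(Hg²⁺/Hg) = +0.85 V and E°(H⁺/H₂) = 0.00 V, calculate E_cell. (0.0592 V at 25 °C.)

1.22 V

The Hg²⁺/Hg couple is the cathode, so E°_cell = 0.85 V; n = 2.
[H⁺] = 10^(−6.36) = 4.4 × 10^-7 M, and Q = [H⁺]^2 / ([Hg²⁺]·P(H₂)) = 3.23 × 10^-13.
E = E° − (0.0592/2) log Q = 0.85 − (0.0592/2)(-12.491) = 1.220 V.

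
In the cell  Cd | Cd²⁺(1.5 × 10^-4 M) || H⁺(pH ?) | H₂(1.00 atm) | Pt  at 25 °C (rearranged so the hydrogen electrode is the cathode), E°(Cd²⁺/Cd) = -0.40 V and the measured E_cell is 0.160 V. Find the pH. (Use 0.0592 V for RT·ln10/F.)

pH = 5.97

E°_cell = 0.40 V and n = 2.
log Q = n(E° − E)/0.0592 = 2×(0.40 − 0.160)/0.0592 = 8.108.
With Q = [Cd²⁺]·P(H₂) / [H⁺]^2, solving for [H⁺] gives log[H⁺] = -5.966, so pH = 5.97.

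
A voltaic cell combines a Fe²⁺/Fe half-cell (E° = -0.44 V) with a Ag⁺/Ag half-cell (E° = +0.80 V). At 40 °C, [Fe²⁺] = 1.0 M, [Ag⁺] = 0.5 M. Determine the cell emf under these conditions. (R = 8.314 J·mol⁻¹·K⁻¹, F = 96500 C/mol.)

The Ag⁺/Ag couple has the higher reduction potential and acts as the cathode, so E°_cell = +0.80 − (-0.44) = 1.24 V.
Balancing electrons gives n = 2; the reaction quotient is Q = [Fe²⁺]/[Ag⁺]^2 = 4.00.
E = E° − (RT/nF) ln Q = 1.24 − (8.314×313)/(2×96500) × (1.386) = 1.240 − 0.019 = 1.221 V.

1.22 V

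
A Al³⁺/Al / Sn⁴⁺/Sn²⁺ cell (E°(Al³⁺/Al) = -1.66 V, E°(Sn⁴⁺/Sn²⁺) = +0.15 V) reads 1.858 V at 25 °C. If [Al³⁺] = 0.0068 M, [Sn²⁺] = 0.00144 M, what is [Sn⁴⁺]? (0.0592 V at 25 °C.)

From the Nernst equation, log Q = n(E° − E)/0.0592 = 6(1.81 − 1.858)/0.0592 = -4.865, so Q = 1.37 × 10^-5.
With Q = [Al³⁺]^2·[Sn²⁺]^3/[Sn⁴⁺]^3 and the known concentrations, [Sn⁴⁺]^3 in the denominator gives [Sn⁴⁺] = 0.0022 M.

0.0022 M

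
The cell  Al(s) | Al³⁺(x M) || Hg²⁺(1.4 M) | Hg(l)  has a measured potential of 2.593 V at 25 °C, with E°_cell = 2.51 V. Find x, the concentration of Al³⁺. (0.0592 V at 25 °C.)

1 × 10^-4 M

From the Nernst equation, log Q = n(E° − E)/0.0592 = 6(2.51 − 2.593)/0.0592 = -8.412, so Q = 3.87 × 10^-9.
With Q = [Al³⁺]^2/[Hg²⁺]^3 and the known concentrations, [Al³⁺]^2 in the numerator gives [Al³⁺] = 1 × 10^-4 M.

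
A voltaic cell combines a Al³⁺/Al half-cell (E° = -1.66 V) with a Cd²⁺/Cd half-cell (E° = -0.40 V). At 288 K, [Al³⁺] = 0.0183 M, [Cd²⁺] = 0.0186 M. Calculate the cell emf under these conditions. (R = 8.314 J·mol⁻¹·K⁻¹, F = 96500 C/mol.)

1.24 V

The Cd²⁺/Cd couple has the higher reduction potential and acts as the cathode, so E°_cell = -0.40 − (-1.66) = 1.26 V.
Balancing electrons gives n = 6; the reaction quotient is Q = [Al³⁺]^2/[Cd²⁺]^3 = 52.0.
E = E° − (RT/nF) ln Q = 1.26 − (8.314×288)/(6×96500) × (3.952) = 1.260 − 0.016 = 1.244 V.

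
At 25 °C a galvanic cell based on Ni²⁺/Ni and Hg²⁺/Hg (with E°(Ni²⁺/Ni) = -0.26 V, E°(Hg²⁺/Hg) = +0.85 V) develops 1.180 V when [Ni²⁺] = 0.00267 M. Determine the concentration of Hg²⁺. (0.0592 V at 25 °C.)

From the Nernst equation, log Q = n(E° − E)/0.0592 = 2(1.11 − 1.180)/0.0592 = -2.365, so Q = 0.00432.
With Q = [Ni²⁺]/[Hg²⁺] and the known concentrations, [Hg²⁺] in the denominator gives [Hg²⁺] = 0.62 M.

0.62 M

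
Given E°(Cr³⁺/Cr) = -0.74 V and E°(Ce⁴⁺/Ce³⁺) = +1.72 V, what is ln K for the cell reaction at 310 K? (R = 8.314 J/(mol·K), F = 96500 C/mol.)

ln K = 276.3

E°_cell = +1.72 − (-0.74) = 2.46 V, with n = 3 electrons transferred.
At equilibrium E = 0, so the Nernst equation gives ln K = nFE°/RT = (3)(96500)(2.46)/((8.314)(310)) = 276.32.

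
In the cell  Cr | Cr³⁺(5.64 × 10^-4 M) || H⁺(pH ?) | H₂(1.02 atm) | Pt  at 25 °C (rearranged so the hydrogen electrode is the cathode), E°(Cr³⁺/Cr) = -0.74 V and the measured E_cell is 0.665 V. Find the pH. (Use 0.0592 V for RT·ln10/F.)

pH = 2.35

E°_cell = 0.74 V and n = 6.
log Q = n(E° − E)/0.0592 = 6×(0.74 − 0.665)/0.0592 = 7.601.
With Q = [Cr³⁺]^2·P(H₂)^3 / [H⁺]^6, solving for [H⁺] gives log[H⁺] = -2.345, so pH = 2.35.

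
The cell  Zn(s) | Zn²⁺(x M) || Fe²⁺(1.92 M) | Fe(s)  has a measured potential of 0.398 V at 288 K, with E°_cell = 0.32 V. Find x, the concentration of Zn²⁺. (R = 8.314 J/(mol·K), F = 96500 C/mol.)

From the Nernst equation, ln Q = nF(E° − E)/RT = 2×96500×(0.32 − 0.398)/(8.314×288) = -6.287, so Q = 0.00186.
With Q = [Zn²⁺]/[Fe²⁺] and the known concentrations, [Zn²⁺] in the numerator gives [Zn²⁺] = 0.0036 M.

0.0036 M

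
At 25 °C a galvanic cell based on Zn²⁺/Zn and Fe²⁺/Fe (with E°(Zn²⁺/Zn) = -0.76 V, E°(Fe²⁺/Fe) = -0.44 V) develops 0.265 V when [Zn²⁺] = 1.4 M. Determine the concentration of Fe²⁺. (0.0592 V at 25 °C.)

0.019 M

From the Nernst equation, log Q = n(E° − E)/0.0592 = 2(0.32 − 0.265)/0.0592 = 1.858, so Q = 72.1.
With Q = [Zn²⁺]/[Fe²⁺] and the known concentrations, [Fe²⁺] in the denominator gives [Fe²⁺] = 0.019 M.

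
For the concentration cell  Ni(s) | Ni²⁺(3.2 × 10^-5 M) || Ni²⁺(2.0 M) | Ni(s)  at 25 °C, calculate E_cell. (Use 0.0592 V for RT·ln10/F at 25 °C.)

Both half-cells are Ni²⁺/Ni, so E°_cell = 0. The concentrated side is the cathode; the cell reaction moves Ni²⁺ from high to low concentration with n = 2.
Q = [Ni²⁺]_dilute/[Ni²⁺]_conc = 3.2 × 10^-5/2.0 = 1.6 × 10^-5.
E = 0 − (0.0592/2) log Q = −(0.0592/2)(-4.796) = 0.1420 V.

0.14 V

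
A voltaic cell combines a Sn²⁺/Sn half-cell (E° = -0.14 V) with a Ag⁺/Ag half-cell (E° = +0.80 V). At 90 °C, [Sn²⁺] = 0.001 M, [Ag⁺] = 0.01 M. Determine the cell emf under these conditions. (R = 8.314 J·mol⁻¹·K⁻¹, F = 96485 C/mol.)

0.904 V

The Ag⁺/Ag couple has the higher reduction potential and acts as the cathode, so E°_cell = +0.80 − (-0.14) = 0.94 V.
Balancing electrons gives n = 2; the reaction quotient is Q = [Sn²⁺]/[Ag⁺]^2 = 10.0.
E = E° − (RT/nF) ln Q = 0.94 − (8.314×363)/(2×96485) × (2.303) = 0.940 − 0.036 = 0.904 V.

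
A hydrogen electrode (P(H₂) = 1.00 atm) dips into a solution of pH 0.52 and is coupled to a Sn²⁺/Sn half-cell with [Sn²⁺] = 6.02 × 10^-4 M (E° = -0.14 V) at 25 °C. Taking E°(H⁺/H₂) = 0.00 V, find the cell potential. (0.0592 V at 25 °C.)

The hydrogen couple is the cathode, so E°_cell = 0.14 V; n = 2.
[H⁺] = 10^(−0.52) = 0.30 M, and Q = [Sn²⁺]·P(H₂) / [H⁺]^2 = 0.00660.
E = E° − (0.0592/2) log Q = 0.14 − (0.0592/2)(-2.180) = 0.205 V.

0.20 V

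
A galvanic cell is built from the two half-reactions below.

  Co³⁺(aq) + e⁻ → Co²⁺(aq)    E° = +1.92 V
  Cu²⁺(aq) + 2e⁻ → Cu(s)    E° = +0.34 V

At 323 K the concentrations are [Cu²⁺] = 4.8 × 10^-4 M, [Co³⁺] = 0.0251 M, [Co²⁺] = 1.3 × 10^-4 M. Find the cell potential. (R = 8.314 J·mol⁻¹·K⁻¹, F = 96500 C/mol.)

1.83 V

The Co³⁺/Co²⁺ couple has the higher reduction potential and acts as the cathode, so E°_cell = +1.92 − (+0.34) = 1.58 V.
Balancing electrons gives n = 2; the reaction quotient is Q = [Cu²⁺]·[Co²⁺]^2/[Co³⁺]^2 = 1.29 × 10^-8.
E = E° − (RT/nF) ln Q = 1.58 − (8.314×323)/(2×96500) × (-18.168) = 1.580 + 0.253 = 1.833 V.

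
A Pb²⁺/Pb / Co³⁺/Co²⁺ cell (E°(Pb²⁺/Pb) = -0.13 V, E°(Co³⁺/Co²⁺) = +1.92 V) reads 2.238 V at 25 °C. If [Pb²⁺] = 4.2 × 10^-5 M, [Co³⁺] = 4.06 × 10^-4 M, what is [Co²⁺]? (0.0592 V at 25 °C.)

4.2 × 10^-5 M

From the Nernst equation, log Q = n(E° − E)/0.0592 = 2(2.05 − 2.238)/0.0592 = -6.351, so Q = 4.45 × 10^-7.
With Q = [Pb²⁺]·[Co²⁺]^2/[Co³⁺]^2 and the known concentrations, [Co²⁺]^2 in the numerator gives [Co²⁺] = 4.2 × 10^-5 M.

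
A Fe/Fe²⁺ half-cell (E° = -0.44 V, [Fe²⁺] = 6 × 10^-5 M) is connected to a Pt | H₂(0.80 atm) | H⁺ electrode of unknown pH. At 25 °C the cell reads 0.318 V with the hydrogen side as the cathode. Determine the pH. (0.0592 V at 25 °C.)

pH = 4.22

E°_cell = 0.44 V and n = 2.
log Q = n(E° − E)/0.0592 = 2×(0.44 − 0.318)/0.0592 = 4.122.
With Q = [Fe²⁺]·P(H₂) / [H⁺]^2, solving for [H⁺] gives log[H⁺] = -4.220, so pH = 4.22.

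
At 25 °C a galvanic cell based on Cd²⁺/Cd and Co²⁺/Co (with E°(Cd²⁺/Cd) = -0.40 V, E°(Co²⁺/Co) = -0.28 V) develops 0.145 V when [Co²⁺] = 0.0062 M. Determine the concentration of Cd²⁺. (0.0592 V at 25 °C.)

From the Nernst equation, log Q = n(E° − E)/0.0592 = 2(0.12 − 0.145)/0.0592 = -0.845, so Q = 0.143.
With Q = [Cd²⁺]/[Co²⁺] and the known concentrations, [Cd²⁺] in the numerator gives [Cd²⁺] = 8.9 × 10^-4 M.

8.9 × 10^-4 M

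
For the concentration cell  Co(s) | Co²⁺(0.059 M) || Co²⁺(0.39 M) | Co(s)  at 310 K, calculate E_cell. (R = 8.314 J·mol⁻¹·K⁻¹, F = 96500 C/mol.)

0.025 V

Both half-cells are Co²⁺/Co, so E°_cell = 0. The concentrated side is the cathode; the cell reaction moves Co²⁺ from high to low concentration with n = 2.
Q = [Co²⁺]_dilute/[Co²⁺]_conc = 0.059/0.39 = 0.151.
E = 0 − (RT/nF) ln Q = −((8.314×310)/(2×96500))(-1.889) = 0.0252 V.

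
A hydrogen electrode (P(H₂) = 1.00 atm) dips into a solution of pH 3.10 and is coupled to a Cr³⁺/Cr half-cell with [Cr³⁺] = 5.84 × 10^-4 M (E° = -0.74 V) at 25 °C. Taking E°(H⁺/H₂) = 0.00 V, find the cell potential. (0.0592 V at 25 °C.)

The hydrogen couple is the cathode, so E°_cell = 0.74 V; n = 6.
[H⁺] = 10^(−3.10) = 7.9 × 10^-4 M, and Q = [Cr³⁺]^2·P(H₂)^3 / [H⁺]^6 = 1.36 × 10^12.
E = E° − (0.0592/6) log Q = 0.74 − (0.0592/6)(12.133) = 0.620 V.

0.62 V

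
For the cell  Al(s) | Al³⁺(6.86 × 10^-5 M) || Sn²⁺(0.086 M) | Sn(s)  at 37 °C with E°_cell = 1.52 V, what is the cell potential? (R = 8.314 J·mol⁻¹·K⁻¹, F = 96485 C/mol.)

Balancing electrons gives n = 6; the reaction quotient is Q = [Al³⁺]^2/[Sn²⁺]^3 = 7.4 × 10^-6.
E = E° − (RT/nF) ln Q = 1.52 − (8.314×310)/(6×96485) × (-11.814) = 1.520 + 0.053 = 1.573 V.

1.57 V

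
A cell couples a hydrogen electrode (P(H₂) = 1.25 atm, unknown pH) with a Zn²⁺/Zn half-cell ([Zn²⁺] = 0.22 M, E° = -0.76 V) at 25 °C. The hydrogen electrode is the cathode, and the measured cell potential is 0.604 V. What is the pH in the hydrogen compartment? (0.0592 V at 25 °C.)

pH = 2.92

E°_cell = 0.76 V and n = 2.
log Q = n(E° − E)/0.0592 = 2×(0.76 − 0.604)/0.0592 = 5.270.
With Q = [Zn²⁺]·P(H₂) / [H⁺]^2, solving for [H⁺] gives log[H⁺] = -2.915, so pH = 2.92.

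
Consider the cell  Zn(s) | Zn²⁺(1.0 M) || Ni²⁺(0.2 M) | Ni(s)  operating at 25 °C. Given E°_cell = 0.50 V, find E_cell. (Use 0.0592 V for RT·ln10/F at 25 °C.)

0.479 V

Balancing electrons gives n = 2; the reaction quotient is Q = [Zn²⁺]/[Ni²⁺] = 5.00.
At 25 °C, E = E° − (0.0592/n) log Q = 0.50 − (0.0592/2)(0.699) = 0.500 − 0.021 = 0.479 V.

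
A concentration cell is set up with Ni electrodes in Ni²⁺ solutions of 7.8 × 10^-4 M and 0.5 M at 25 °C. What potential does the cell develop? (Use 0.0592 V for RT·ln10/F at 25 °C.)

Both half-cells are Ni²⁺/Ni, so E°_cell = 0. The concentrated side is the cathode; the cell reaction moves Ni²⁺ from high to low concentration with n = 2.
Q = [Ni²⁺]_dilute/[Ni²⁺]_conc = 7.8 × 10^-4/0.5 = 0.00156.
E = 0 − (0.0592/2) log Q = −(0.0592/2)(-2.807) = 0.0831 V.

0.083 V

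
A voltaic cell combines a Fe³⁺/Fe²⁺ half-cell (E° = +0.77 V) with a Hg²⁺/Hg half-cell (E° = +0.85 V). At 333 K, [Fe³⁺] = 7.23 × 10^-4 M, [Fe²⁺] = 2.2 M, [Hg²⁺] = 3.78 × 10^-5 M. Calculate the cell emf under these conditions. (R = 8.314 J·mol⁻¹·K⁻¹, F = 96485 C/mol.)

The Hg²⁺/Hg couple has the higher reduction potential and acts as the cathode, so E°_cell = +0.85 − (+0.77) = 0.08 V.
Balancing electrons gives n = 2; the reaction quotient is Q = [Fe³⁺]^2/([Fe²⁺]^2·[Hg²⁺]) = 0.00286.
E = E° − (RT/nF) ln Q = 0.08 − (8.314×333)/(2×96485) × (-5.858) = 0.080 + 0.084 = 0.164 V.

0.164 V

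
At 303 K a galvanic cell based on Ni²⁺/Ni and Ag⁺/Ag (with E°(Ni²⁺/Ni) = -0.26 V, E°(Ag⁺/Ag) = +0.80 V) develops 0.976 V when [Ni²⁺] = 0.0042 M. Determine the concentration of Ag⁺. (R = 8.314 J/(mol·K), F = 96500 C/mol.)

0.0026 M

From the Nernst equation, ln Q = nF(E° − E)/RT = 2×96500×(1.06 − 0.976)/(8.314×303) = 6.436, so Q = 624.
With Q = [Ni²⁺]/[Ag⁺]^2 and the known concentrations, [Ag⁺]^2 in the denominator gives [Ag⁺] = 0.0026 M.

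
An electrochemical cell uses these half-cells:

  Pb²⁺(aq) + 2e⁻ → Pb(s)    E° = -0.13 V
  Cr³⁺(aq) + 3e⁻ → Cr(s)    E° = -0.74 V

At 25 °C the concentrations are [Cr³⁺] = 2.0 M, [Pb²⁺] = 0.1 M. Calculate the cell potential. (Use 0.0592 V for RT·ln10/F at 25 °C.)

0.574 V

The Pb²⁺/Pb couple has the higher reduction potential and acts as the cathode, so E°_cell = -0.13 − (-0.74) = 0.61 V.
Balancing electrons gives n = 6; the reaction quotient is Q = [Cr³⁺]^2/[Pb²⁺]^3 = 4000.
At 25 °C, E = E° − (0.0592/n) log Q = 0.61 − (0.0592/6)(3.602) = 0.610 − 0.036 = 0.574 V.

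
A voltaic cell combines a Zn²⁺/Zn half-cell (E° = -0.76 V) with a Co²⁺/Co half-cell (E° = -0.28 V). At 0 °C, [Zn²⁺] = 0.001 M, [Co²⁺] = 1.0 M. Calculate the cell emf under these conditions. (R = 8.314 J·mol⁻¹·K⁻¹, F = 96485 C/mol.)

The Co²⁺/Co couple has the higher reduction potential and acts as the cathode, so E°_cell = -0.28 − (-0.76) = 0.48 V.
Balancing electrons gives n = 2; the reaction quotient is Q = [Zn²⁺]/[Co²⁺] = 0.00100.
E = E° − (RT/nF) ln Q = 0.48 − (8.314×273)/(2×96485) × (-6.908) = 0.480 + 0.081 = 0.561 V.

0.561 V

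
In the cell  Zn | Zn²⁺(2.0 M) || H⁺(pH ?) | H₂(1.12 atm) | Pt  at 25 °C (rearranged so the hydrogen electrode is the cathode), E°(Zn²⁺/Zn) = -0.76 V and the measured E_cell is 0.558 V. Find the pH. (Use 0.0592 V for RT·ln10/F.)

pH = 3.24

E°_cell = 0.76 V and n = 2.
log Q = n(E° − E)/0.0592 = 2×(0.76 − 0.558)/0.0592 = 6.824.
With Q = [Zn²⁺]·P(H₂) / [H⁺]^2, solving for [H⁺] gives log[H⁺] = -3.237, so pH = 3.24.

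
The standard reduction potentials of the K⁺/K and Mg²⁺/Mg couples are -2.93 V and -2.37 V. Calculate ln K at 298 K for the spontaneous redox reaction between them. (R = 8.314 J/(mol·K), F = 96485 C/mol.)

E°_cell = -2.37 − (-2.93) = 0.56 V, with n = 2 electrons transferred.
At equilibrium E = 0, so the Nernst equation gives ln K = nFE°/RT = (2)(96485)(0.56)/((8.314)(298)) = 43.62.

ln K = 43.6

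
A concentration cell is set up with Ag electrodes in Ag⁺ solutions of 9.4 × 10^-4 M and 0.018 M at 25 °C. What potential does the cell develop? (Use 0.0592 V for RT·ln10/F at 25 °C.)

Both half-cells are Ag⁺/Ag, so E°_cell = 0. The concentrated side is the cathode; the cell reaction moves Ag⁺ from high to low concentration with n = 1.
Q = [Ag⁺]_dilute/[Ag⁺]_conc = 9.4 × 10^-4/0.018 = 0.0522.
E = 0 − (0.0592/1) log Q = −(0.0592/1)(-1.282) = 0.0759 V.

0.076 V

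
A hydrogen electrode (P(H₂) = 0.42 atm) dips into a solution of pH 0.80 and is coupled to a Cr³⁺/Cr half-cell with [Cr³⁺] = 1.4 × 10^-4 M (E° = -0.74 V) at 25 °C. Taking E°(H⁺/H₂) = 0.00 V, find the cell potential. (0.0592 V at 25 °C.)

The hydrogen couple is the cathode, so E°_cell = 0.74 V; n = 6.
[H⁺] = 10^(−0.80) = 0.16 M, and Q = [Cr³⁺]^2·P(H₂)^3 / [H⁺]^6 = 9.16 × 10^-5.
E = E° − (0.0592/6) log Q = 0.74 − (0.0592/6)(-4.038) = 0.780 V.

0.78 V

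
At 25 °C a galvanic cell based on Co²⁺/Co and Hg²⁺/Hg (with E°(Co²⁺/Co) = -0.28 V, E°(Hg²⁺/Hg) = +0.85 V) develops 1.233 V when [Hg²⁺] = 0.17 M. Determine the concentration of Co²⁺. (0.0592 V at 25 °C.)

5.6 × 10^-5 M

From the Nernst equation, log Q = n(E° − E)/0.0592 = 2(1.13 − 1.233)/0.0592 = -3.480, so Q = 3.31 × 10^-4.
With Q = [Co²⁺]/[Hg²⁺] and the known concentrations, [Co²⁺] in the numerator gives [Co²⁺] = 5.6 × 10^-5 M.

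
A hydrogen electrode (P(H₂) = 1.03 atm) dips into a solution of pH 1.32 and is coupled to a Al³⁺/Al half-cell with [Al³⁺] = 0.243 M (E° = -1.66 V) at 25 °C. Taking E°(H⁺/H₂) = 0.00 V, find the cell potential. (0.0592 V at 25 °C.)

1.59 V

The hydrogen couple is the cathode, so E°_cell = 1.66 V; n = 6.
[H⁺] = 10^(−1.32) = 0.048 M, and Q = [Al³⁺]^2·P(H₂)^3 / [H⁺]^6 = 5.37 × 10^6.
E = E° − (0.0592/6) log Q = 1.66 − (0.0592/6)(6.730) = 1.594 V.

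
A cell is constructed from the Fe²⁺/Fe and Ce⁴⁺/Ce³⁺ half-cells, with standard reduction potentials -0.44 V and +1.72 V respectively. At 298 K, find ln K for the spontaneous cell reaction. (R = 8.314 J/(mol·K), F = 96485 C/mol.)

E°_cell = +1.72 − (-0.44) = 2.16 V, with n = 2 electrons transferred.
At equilibrium E = 0, so the Nernst equation gives ln K = nFE°/RT = (2)(96485)(2.16)/((8.314)(298)) = 168.24.

ln K = 168.2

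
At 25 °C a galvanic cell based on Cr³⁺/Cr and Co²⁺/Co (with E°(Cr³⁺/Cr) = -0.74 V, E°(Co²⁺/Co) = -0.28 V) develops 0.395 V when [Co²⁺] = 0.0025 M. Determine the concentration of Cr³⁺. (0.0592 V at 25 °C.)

From the Nernst equation, log Q = n(E° − E)/0.0592 = 6(0.46 − 0.395)/0.0592 = 6.588, so Q = 3.87 × 10^6.
With Q = [Cr³⁺]^2/[Co²⁺]^3 and the known concentrations, [Cr³⁺]^2 in the numerator gives [Cr³⁺] = 0.25 M.

0.25 M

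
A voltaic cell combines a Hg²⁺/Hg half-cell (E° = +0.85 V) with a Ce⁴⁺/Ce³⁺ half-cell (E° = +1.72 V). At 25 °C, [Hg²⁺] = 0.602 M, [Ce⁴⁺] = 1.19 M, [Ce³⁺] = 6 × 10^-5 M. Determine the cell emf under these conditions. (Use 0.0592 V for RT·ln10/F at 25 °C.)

1.13 V

The Ce⁴⁺/Ce³⁺ couple has the higher reduction potential and acts as the cathode, so E°_cell = +1.72 − (+0.85) = 0.87 V.
Balancing electrons gives n = 2; the reaction quotient is Q = [Hg²⁺]·[Ce³⁺]^2/[Ce⁴⁺]^2 = 1.53 × 10^-9.
At 25 °C, E = E° − (0.0592/n) log Q = 0.87 − (0.0592/2)(-8.815) = 0.870 + 0.261 = 1.131 V.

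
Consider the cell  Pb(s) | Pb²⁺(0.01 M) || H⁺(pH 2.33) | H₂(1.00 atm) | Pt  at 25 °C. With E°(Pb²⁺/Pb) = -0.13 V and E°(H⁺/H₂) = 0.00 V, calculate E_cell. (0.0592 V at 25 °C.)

The hydrogen couple is the cathode, so E°_cell = 0.13 V; n = 2.
[H⁺] = 10^(−2.33) = 0.0047 M, and Q = [Pb²⁺]·P(H₂) / [H⁺]^2 = 457.
E = E° − (0.0592/2) log Q = 0.13 − (0.0592/2)(2.660) = 0.051 V.

0.051 V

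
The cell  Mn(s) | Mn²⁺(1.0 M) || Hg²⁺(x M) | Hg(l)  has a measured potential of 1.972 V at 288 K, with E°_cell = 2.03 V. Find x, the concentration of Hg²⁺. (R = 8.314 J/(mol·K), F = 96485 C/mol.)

From the Nernst equation, ln Q = nF(E° − E)/RT = 2×96485×(2.03 − 1.972)/(8.314×288) = 4.674, so Q = 107.
With Q = [Mn²⁺]/[Hg²⁺] and the known concentrations, [Hg²⁺] in the denominator gives [Hg²⁺] = 0.0093 M.

0.0093 M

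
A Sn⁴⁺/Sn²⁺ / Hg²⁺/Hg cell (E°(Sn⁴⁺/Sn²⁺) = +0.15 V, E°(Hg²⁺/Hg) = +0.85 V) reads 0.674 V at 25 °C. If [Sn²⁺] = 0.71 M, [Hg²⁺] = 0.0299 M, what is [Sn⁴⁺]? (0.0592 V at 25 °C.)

0.16 M

From the Nernst equation, log Q = n(E° − E)/0.0592 = 2(0.70 − 0.674)/0.0592 = 0.878, so Q = 7.56.
With Q = [Sn⁴⁺]/([Sn²⁺]·[Hg²⁺]) and the known concentrations, [Sn⁴⁺] in the numerator gives [Sn⁴⁺] = 0.16 M.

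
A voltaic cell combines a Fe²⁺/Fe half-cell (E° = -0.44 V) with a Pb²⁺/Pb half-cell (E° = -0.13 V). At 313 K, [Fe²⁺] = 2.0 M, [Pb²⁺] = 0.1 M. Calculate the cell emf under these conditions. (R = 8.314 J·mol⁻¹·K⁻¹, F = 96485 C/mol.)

0.270 V

The Pb²⁺/Pb couple has the higher reduction potential and acts as the cathode, so E°_cell = -0.13 − (-0.44) = 0.31 V.
Balancing electrons gives n = 2; the reaction quotient is Q = [Fe²⁺]/[Pb²⁺] = 20.0.
E = E° − (RT/nF) ln Q = 0.31 − (8.314×313)/(2×96485) × (2.996) = 0.310 − 0.040 = 0.270 V.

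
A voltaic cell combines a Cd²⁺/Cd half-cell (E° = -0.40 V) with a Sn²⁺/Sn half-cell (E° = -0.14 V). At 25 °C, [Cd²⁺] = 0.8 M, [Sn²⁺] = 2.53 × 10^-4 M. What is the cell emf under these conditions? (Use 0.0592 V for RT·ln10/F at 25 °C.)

The Sn²⁺/Sn couple has the higher reduction potential and acts as the cathode, so E°_cell = -0.14 − (-0.40) = 0.26 V.
Balancing electrons gives n = 2; the reaction quotient is Q = [Cd²⁺]/[Sn²⁺] = 3160.
At 25 °C, E = E° − (0.0592/n) log Q = 0.26 − (0.0592/2)(3.500) = 0.260 − 0.104 = 0.156 V.

0.156 V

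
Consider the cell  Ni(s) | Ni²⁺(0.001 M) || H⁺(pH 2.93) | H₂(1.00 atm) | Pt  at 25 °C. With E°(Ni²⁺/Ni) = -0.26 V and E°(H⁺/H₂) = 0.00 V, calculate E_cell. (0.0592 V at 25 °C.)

The hydrogen couple is the cathode, so E°_cell = 0.26 V; n = 2.
[H⁺] = 10^(−2.93) = 0.0012 M, and Q = [Ni²⁺]·P(H₂) / [H⁺]^2 = 724.
E = E° − (0.0592/2) log Q = 0.26 − (0.0592/2)(2.860) = 0.175 V.

0.18 V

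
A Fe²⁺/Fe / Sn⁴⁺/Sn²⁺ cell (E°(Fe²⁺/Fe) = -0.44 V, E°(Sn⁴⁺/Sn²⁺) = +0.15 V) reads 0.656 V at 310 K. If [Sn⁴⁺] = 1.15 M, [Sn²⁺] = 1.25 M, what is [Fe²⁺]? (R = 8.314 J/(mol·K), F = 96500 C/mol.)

0.0066 M

From the Nernst equation, ln Q = nF(E° − E)/RT = 2×96500×(0.59 − 0.656)/(8.314×310) = -4.942, so Q = 0.00714.
With Q = [Fe²⁺]·[Sn²⁺]/[Sn⁴⁺] and the known concentrations, [Fe²⁺] in the numerator gives [Fe²⁺] = 0.0066 M.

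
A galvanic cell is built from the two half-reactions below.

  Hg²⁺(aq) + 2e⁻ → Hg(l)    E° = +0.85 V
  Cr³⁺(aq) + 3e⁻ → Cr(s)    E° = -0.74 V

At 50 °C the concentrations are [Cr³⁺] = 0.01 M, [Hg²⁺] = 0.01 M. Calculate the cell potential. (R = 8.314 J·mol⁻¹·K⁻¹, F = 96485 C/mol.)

The Hg²⁺/Hg couple has the higher reduction potential and acts as the cathode, so E°_cell = +0.85 − (-0.74) = 1.59 V.
Balancing electrons gives n = 6; the reaction quotient is Q = [Cr³⁺]^2/[Hg²⁺]^3 = 100.
E = E° − (RT/nF) ln Q = 1.59 − (8.314×323)/(6×96485) × (4.605) = 1.590 − 0.021 = 1.569 V.

1.57 V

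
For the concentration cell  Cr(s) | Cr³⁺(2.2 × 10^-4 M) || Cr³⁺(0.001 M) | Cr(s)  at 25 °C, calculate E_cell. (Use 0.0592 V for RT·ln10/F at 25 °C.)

0.013 V

Both half-cells are Cr³⁺/Cr, so E°_cell = 0. The concentrated side is the cathode; the cell reaction moves Cr³⁺ from high to low concentration with n = 3.
Q = [Cr³⁺]_dilute/[Cr³⁺]_conc = 2.2 × 10^-4/0.001 = 0.220.
E = 0 − (0.0592/3) log Q = −(0.0592/3)(-0.658) = 0.0130 V.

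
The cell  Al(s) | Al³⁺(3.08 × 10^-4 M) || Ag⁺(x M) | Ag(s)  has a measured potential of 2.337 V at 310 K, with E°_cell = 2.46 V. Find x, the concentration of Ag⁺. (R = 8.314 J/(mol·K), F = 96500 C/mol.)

From the Nernst equation, ln Q = nF(E° − E)/RT = 3×96500×(2.46 − 2.337)/(8.314×310) = 13.816, so Q = 1 × 10^6.
With Q = [Al³⁺]/[Ag⁺]^3 and the known concentrations, [Ag⁺]^3 in the denominator gives [Ag⁺] = 6.8 × 10^-4 M.

6.8 × 10^-4 M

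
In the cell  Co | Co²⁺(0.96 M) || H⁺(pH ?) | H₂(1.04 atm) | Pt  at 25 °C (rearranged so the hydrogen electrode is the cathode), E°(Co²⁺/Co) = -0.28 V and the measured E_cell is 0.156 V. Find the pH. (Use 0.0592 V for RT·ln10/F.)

pH = 2.09

E°_cell = 0.28 V and n = 2.
log Q = n(E° − E)/0.0592 = 2×(0.28 − 0.156)/0.0592 = 4.189.
With Q = [Co²⁺]·P(H₂) / [H⁺]^2, solving for [H⁺] gives log[H⁺] = -2.095, so pH = 2.09.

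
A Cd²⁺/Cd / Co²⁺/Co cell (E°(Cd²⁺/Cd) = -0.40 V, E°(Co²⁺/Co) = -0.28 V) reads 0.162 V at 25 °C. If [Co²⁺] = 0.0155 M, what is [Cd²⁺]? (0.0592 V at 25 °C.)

From the Nernst equation, log Q = n(E° − E)/0.0592 = 2(0.12 − 0.162)/0.0592 = -1.419, so Q = 0.0381.
With Q = [Cd²⁺]/[Co²⁺] and the known concentrations, [Cd²⁺] in the numerator gives [Cd²⁺] = 5.9 × 10^-4 M.

5.9 × 10^-4 M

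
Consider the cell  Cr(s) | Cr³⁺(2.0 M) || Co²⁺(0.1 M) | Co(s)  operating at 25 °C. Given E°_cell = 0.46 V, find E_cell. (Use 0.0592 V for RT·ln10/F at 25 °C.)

0.424 V

Balancing electrons gives n = 6; the reaction quotient is Q = [Cr³⁺]^2/[Co²⁺]^3 = 4000.
At 25 °C, E = E° − (0.0592/n) log Q = 0.46 − (0.0592/6)(3.602) = 0.460 − 0.036 = 0.424 V.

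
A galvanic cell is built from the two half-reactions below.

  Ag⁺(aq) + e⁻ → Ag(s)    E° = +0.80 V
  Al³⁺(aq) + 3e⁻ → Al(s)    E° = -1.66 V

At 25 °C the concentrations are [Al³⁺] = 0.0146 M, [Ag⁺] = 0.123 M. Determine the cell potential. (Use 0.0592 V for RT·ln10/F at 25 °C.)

2.44 V

The Ag⁺/Ag couple has the higher reduction potential and acts as the cathode, so E°_cell = +0.80 − (-1.66) = 2.46 V.
Balancing electrons gives n = 3; the reaction quotient is Q = [Al³⁺]/[Ag⁺]^3 = 7.85.
At 25 °C, E = E° − (0.0592/n) log Q = 2.46 − (0.0592/3)(0.895) = 2.460 − 0.018 = 2.442 V.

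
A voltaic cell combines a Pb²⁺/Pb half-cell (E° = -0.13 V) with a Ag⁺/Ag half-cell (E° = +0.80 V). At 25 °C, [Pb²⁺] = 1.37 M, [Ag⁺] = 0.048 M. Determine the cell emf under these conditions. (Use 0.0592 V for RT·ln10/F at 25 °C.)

0.848 V

The Ag⁺/Ag couple has the higher reduction potential and acts as the cathode, so E°_cell = +0.80 − (-0.13) = 0.93 V.
Balancing electrons gives n = 2; the reaction quotient is Q = [Pb²⁺]/[Ag⁺]^2 = 595.
At 25 °C, E = E° − (0.0592/n) log Q = 0.93 − (0.0592/2)(2.774) = 0.930 − 0.082 = 0.848 V.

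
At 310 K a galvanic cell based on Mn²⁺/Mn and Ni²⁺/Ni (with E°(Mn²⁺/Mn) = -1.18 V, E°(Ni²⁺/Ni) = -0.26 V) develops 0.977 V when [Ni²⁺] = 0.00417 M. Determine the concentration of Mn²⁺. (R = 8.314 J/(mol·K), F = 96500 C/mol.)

5.8 × 10^-5 M

From the Nernst equation, ln Q = nF(E° − E)/RT = 2×96500×(0.92 − 0.977)/(8.314×310) = -4.268, so Q = 0.0140.
With Q = [Mn²⁺]/[Ni²⁺] and the known concentrations, [Mn²⁺] in the numerator gives [Mn²⁺] = 5.8 × 10^-5 M.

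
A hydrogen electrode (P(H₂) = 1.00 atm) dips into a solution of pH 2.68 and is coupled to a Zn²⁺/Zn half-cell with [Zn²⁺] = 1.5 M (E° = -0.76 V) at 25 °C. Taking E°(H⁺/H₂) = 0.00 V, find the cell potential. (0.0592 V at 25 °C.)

0.60 V

The hydrogen couple is the cathode, so E°_cell = 0.76 V; n = 2.
[H⁺] = 10^(−2.68) = 0.0021 M, and Q = [Zn²⁺]·P(H₂) / [H⁺]^2 = 3.44 × 10^5.
E = E° − (0.0592/2) log Q = 0.76 − (0.0592/2)(5.536) = 0.596 V.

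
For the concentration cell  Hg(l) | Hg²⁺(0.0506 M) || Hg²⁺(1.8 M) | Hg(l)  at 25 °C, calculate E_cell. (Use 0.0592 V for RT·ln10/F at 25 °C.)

Both half-cells are Hg²⁺/Hg, so E°_cell = 0. The concentrated side is the cathode; the cell reaction moves Hg²⁺ from high to low concentration with n = 2.
Q = [Hg²⁺]_dilute/[Hg²⁺]_conc = 0.0506/1.8 = 0.0281.
E = 0 − (0.0592/2) log Q = −(0.0592/2)(-1.551) = 0.0459 V.

0.046 V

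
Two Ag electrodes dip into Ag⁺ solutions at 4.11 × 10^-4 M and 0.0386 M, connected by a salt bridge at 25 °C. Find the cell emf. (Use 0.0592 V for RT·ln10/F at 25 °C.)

0.12 V

Both half-cells are Ag⁺/Ag, so E°_cell = 0. The concentrated side is the cathode; the cell reaction moves Ag⁺ from high to low concentration with n = 1.
Q = [Ag⁺]_dilute/[Ag⁺]_conc = 4.11 × 10^-4/0.0386 = 0.0106.
E = 0 − (0.0592/1) log Q = −(0.0592/1)(-1.973) = 0.1168 V.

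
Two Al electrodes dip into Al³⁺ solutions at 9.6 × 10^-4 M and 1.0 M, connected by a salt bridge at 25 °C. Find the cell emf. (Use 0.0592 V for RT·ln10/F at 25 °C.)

Both half-cells are Al³⁺/Al, so E°_cell = 0. The concentrated side is the cathode; the cell reaction moves Al³⁺ from high to low concentration with n = 3.
Q = [Al³⁺]_dilute/[Al³⁺]_conc = 9.6 × 10^-4/1.0 = 9.6 × 10^-4.
E = 0 − (0.0592/3) log Q = −(0.0592/3)(-3.018) = 0.0596 V.

0.060 V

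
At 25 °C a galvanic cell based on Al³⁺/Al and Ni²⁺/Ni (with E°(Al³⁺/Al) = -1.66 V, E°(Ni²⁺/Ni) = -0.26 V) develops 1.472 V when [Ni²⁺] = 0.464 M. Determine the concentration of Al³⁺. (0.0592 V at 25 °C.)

From the Nernst equation, log Q = n(E° − E)/0.0592 = 6(1.40 − 1.472)/0.0592 = -7.297, so Q = 5.04 × 10^-8.
With Q = [Al³⁺]^2/[Ni²⁺]^3 and the known concentrations, [Al³⁺]^2 in the numerator gives [Al³⁺] = 7.1 × 10^-5 M.

7.1 × 10^-5 M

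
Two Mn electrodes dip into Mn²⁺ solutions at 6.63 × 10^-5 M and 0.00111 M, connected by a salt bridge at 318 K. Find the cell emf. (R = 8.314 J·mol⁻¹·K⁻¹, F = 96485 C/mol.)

0.039 V

Both half-cells are Mn²⁺/Mn, so E°_cell = 0. The concentrated side is the cathode; the cell reaction moves Mn²⁺ from high to low concentration with n = 2.
Q = [Mn²⁺]_dilute/[Mn²⁺]_conc = 6.63 × 10^-5/0.00111 = 0.0597.
E = 0 − (RT/nF) ln Q = −((8.314×318)/(2×96485))(-2.818) = 0.0386 V.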